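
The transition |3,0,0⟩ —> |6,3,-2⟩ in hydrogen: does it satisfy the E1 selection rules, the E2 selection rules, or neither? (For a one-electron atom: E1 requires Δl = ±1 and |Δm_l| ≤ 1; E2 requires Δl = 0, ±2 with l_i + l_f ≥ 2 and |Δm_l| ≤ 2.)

neither

Δl = 3 − 0 = +3; l_i + l_f = 3.
Δm_l = -2.
E1 (Δl = ±1, |Δm_l| ≤ 1): not satisfied.
E2 (Δl = 0,±2, l_i+l_f ≥ 2, |Δm_l| ≤ 2): not satisfied.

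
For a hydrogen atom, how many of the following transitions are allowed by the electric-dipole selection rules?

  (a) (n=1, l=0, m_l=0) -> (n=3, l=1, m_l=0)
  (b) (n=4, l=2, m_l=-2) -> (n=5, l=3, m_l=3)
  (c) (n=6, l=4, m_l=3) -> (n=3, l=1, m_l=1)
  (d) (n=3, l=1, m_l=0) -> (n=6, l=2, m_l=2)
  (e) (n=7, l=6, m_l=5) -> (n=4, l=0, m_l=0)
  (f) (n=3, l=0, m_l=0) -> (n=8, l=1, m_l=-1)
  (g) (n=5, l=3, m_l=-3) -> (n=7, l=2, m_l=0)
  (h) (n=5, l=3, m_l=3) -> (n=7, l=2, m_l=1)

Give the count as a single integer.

2

(a) allowed
(b) forbidden — Δm_l = +5 (E1 requires Δm_l = 0, ±1)
(c) forbidden — Δl = -3 (E1 requires Δl = ±1); Δm_l = -2 (E1 requires Δm_l = 0, ±1)
(d) forbidden — Δm_l = +2 (E1 requires Δm_l = 0, ±1)
(e) forbidden — Δl = -6 (E1 requires Δl = ±1); Δm_l = -5 (E1 requires Δm_l = 0, ±1)
(f) allowed
(g) forbidden — Δm_l = +3 (E1 requires Δm_l = 0, ±1)
(h) forbidden — Δm_l = -2 (E1 requires Δm_l = 0, ±1)
Total allowed: 2 of 8.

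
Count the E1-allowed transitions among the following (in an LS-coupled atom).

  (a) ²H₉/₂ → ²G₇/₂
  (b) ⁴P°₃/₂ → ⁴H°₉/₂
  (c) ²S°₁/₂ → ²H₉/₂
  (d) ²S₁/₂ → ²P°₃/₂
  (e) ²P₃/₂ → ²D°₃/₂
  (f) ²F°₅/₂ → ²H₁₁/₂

(a) forbidden (parity fails)
(b) forbidden (parity, ΔL, ΔJ fail)
(c) forbidden (ΔL, ΔJ fail)
(d) allowed
(e) allowed
(f) forbidden (ΔL, ΔJ fail)
Total allowed: 2 of 6.

2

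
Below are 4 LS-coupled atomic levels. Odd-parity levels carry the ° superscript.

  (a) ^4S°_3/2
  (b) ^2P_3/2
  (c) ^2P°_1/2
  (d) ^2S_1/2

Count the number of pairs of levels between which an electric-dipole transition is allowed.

(a)–(b): forbidden (ΔS).
(a)–(c): forbidden (parity, ΔS).
(a)–(d): forbidden (ΔS, ΔL).
(b)–(c): allowed.
(b)–(d): forbidden (parity).
(c)–(d): allowed.
Allowed pairs: 2 of 6.

2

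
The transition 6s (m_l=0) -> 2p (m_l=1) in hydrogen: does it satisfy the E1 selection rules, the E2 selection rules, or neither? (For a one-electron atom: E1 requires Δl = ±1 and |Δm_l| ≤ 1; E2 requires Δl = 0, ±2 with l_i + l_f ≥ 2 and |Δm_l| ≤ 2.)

Δl = 1 − 0 = +1; l_i + l_f = 1.
Δm_l = +1.
E1 (Δl = ±1, |Δm_l| ≤ 1): satisfied.
E2 (Δl = 0,±2, l_i+l_f ≥ 2, |Δm_l| ≤ 2): not satisfied.

E1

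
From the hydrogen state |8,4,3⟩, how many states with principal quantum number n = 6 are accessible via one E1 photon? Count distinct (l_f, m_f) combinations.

5

E1 requires Δl = ±1, so l_f ∈ {3, 5}; with 0 ≤ l_f ≤ n_f−1 = 5, the allowed l_f values are {3, 5}.
For l_f = 3: m_f ∈ {m_i−1, m_i, m_i+1} ∩ [−3, 3] = {2, 3} → 2 states.
For l_f = 5: m_f ∈ {m_i−1, m_i, m_i+1} ∩ [−5, 5] = {2, 3, 4} → 3 states.
Total: 5.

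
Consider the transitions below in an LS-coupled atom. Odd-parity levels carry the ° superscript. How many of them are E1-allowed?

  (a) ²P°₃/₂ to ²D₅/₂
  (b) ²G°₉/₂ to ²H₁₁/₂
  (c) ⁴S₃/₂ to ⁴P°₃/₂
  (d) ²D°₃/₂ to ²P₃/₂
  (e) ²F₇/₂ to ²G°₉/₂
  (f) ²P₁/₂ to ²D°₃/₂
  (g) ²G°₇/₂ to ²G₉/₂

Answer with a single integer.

(a) allowed
(b) allowed
(c) allowed
(d) allowed
(e) allowed
(f) allowed
(g) allowed
Total allowed: 7 of 7.

7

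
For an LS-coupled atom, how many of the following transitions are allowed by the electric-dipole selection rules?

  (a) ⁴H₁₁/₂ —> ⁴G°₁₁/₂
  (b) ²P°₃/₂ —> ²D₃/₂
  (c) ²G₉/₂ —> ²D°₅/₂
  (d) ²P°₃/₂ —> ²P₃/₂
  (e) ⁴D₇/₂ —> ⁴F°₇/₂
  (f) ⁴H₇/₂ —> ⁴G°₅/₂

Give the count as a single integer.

(a) allowed
(b) allowed
(c) forbidden (ΔL, ΔJ fail)
(d) allowed
(e) allowed
(f) allowed
Total allowed: 5 of 6.

5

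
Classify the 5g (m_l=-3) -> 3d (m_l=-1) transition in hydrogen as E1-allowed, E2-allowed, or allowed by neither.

E2

Δl = 2 − 4 = -2; l_i + l_f = 6.
Δm_l = +2.
E1 (Δl = ±1, |Δm_l| ≤ 1): not satisfied.
E2 (Δl = 0,±2, l_i+l_f ≥ 2, |Δm_l| ≤ 2): satisfied.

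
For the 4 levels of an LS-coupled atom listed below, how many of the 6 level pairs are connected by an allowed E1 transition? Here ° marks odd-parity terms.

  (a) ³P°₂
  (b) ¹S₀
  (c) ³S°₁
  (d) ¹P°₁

1

(a)–(b): forbidden (ΔS, ΔJ).
(a)–(c): forbidden (parity).
(a)–(d): forbidden (parity, ΔS).
(b)–(c): forbidden (ΔS, ΔL).
(b)–(d): allowed.
(c)–(d): forbidden (parity, ΔS).
Allowed pairs: 1 of 6.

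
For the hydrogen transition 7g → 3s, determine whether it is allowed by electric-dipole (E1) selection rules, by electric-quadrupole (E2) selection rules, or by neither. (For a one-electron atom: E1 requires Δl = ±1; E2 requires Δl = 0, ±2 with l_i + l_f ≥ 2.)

neither

Δl = 0 − 4 = -4; l_i + l_f = 4.
E1 (Δl = ±1): not satisfied.
E2 (Δl = 0,±2, l_i+l_f ≥ 2): not satisfied.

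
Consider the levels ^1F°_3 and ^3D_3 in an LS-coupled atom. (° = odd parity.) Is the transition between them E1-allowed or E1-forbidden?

Reading off the term symbols: S 0→1, L 3→2, J 3→3, parity odd→even.
ΔJ = 0, ±1 (not J=0↔0): J: 3 → 3, ΔJ = +0 — passes.
Parity must change: odd → even — passes.
ΔL = 0, ±1 (not L=0↔0): L: 3 → 2, ΔL = -1 — passes.
ΔS = 0: S: 0 → 1 — fails.
Rule(s) violated: ΔS.

forbidden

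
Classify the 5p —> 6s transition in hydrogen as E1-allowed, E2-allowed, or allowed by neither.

E1

Δl = 0 − 1 = -1; l_i + l_f = 1.
E1 (Δl = ±1): satisfied.
E2 (Δl = 0,±2, l_i+l_f ≥ 2): not satisfied.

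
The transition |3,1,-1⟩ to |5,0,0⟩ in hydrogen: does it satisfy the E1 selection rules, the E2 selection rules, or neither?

Δl = 0 − 1 = -1; l_i + l_f = 1.
Δm_l = +1.
E1 (Δl = ±1, |Δm_l| ≤ 1): satisfied.
E2 (Δl = 0,±2, l_i+l_f ≥ 2, |Δm_l| ≤ 2): not satisfied.

E1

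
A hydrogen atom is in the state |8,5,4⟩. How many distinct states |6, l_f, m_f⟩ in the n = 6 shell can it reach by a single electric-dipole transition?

2

E1 requires Δl = ±1, so l_f ∈ {4, 6}; with 0 ≤ l_f ≤ n_f−1 = 5, the allowed l_f values are {4}.
For l_f = 4: m_f ∈ {m_i−1, m_i, m_i+1} ∩ [−4, 4] = {3, 4} → 2 states.
Total: 2.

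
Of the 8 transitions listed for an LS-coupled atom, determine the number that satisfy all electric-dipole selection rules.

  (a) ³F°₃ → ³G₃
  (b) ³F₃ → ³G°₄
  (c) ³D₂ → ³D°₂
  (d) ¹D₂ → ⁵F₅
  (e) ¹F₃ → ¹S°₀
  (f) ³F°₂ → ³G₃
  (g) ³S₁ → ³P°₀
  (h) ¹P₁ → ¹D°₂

6

(a) allowed
(b) allowed
(c) allowed
(d) forbidden (parity, ΔS, ΔJ fail)
(e) forbidden (ΔL, ΔJ fail)
(f) allowed
(g) allowed
(h) allowed
Total allowed: 6 of 8.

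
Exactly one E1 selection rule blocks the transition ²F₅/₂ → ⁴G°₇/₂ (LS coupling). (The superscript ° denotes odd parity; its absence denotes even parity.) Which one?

Reading off the term symbols: S 1/2→3/2, L 3→4, J 5/2→7/2, parity even→odd.
Parity must change: even → odd — ✓.
ΔS = 0: S: 1/2 → 3/2 — ✗.
ΔL = 0, ±1 (not L=0↔0): L: 3 → 4, ΔL = +1 — ✓.
ΔJ = 0, ±1 (not J=0↔0): J: 5/2 → 7/2, ΔJ = +1 — ✓.

the ΔS = 0 rule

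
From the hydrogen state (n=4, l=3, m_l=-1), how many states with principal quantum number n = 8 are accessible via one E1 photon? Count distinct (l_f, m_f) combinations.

6

E1 requires Δl = ±1, so l_f ∈ {2, 4}; with 0 ≤ l_f ≤ n_f−1 = 7, the allowed l_f values are {2, 4}.
For l_f = 2: m_f ∈ {m_i−1, m_i, m_i+1} ∩ [−2, 2] = {-2, -1, 0} → 3 states.
For l_f = 4: m_f ∈ {m_i−1, m_i, m_i+1} ∩ [−4, 4] = {-2, -1, 0} → 3 states.
Total: 6.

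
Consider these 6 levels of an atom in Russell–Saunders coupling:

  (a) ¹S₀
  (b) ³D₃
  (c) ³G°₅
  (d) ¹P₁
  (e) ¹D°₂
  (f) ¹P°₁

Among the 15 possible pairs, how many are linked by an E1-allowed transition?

3

(a)–(b): forbidden (parity, ΔS, ΔL, ΔJ).
(a)–(c): forbidden (ΔS, ΔL, ΔJ).
(a)–(d): forbidden (parity).
(a)–(e): forbidden (ΔL, ΔJ).
(a)–(f): allowed.
(b)–(c): forbidden (ΔL, ΔJ).
(b)–(d): forbidden (parity, ΔS, ΔJ).
(b)–(e): forbidden (ΔS).
(b)–(f): forbidden (ΔS, ΔJ).
(c)–(d): forbidden (ΔS, ΔL, ΔJ).
(c)–(e): forbidden (parity, ΔS, ΔL, ΔJ).
(c)–(f): forbidden (parity, ΔS, ΔL, ΔJ).
(d)–(e): allowed.
(d)–(f): allowed.
(e)–(f): forbidden (parity).
Allowed pairs: 3 of 15.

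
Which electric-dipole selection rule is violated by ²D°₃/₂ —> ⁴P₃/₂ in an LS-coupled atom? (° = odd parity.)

Reading off the term symbols: S 1/2→3/2, L 2→1, J 3/2→3/2, parity odd→even.
ΔS = 0: S: 1/2 → 3/2 — fails.
ΔJ = 0, ±1 (not J=0↔0): J: 3/2 → 3/2, ΔJ = +0 — ok.
Parity must change: odd → even — ok.
ΔL = 0, ±1 (not L=0↔0): L: 2 → 1, ΔL = -1 — ok.

the ΔS = 0 rule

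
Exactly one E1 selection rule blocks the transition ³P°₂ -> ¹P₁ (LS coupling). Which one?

Parity must change: odd → even — passes.
ΔS = 0: S: 1 → 0 — fails.
ΔL = 0, ±1 (not L=0↔0): L: 1 → 1, ΔL = +0 — passes.
ΔJ = 0, ±1 (not J=0↔0): J: 2 → 1, ΔJ = -1 — passes.

the ΔS = 0 rule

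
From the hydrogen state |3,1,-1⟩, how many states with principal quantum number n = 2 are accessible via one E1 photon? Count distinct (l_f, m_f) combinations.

1

E1 requires Δl = ±1, so l_f ∈ {0, 2}; with 0 ≤ l_f ≤ n_f−1 = 1, the allowed l_f values are {0}.
For l_f = 0: m_f ∈ {m_i−1, m_i, m_i+1} ∩ [−0, 0] = {0} → 1 state.
Total: 1.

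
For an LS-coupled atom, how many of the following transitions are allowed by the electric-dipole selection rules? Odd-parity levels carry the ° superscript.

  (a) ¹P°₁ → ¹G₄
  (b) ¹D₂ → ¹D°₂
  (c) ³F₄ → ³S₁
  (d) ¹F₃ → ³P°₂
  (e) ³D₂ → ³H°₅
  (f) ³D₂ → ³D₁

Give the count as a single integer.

1

(a) forbidden (ΔL, ΔJ fail)
(b) allowed
(c) forbidden (parity, ΔL, ΔJ fail)
(d) forbidden (ΔS, ΔL fail)
(e) forbidden (ΔL, ΔJ fail)
(f) forbidden (parity fails)
Total allowed: 1 of 6.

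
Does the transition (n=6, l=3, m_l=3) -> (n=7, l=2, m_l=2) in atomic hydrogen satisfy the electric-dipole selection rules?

l: 3 → 2 (Δl = -1). Δl = ±1 passes.
m_l: 3 → 2 (Δm_l = -1). |Δm_l| ≤ 1 passes.
All E1 selection rules are satisfied.

allowed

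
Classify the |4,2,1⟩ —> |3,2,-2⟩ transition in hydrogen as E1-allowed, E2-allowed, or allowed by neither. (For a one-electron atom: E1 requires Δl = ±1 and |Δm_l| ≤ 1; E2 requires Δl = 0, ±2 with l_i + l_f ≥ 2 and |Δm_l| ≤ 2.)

neither

Δl = 2 − 2 = +0; l_i + l_f = 4.
Δm_l = -3.
E1 (Δl = ±1, |Δm_l| ≤ 1): not satisfied.
E2 (Δl = 0,±2, l_i+l_f ≥ 2, |Δm_l| ≤ 2): not satisfied.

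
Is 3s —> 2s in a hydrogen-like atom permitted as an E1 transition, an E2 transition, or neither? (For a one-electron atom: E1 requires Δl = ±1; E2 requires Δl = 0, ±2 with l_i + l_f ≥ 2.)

neither

Δl = 0 − 0 = +0; l_i + l_f = 0.
E1 (Δl = ±1): not satisfied.
E2 (Δl = 0,±2, l_i+l_f ≥ 2): not satisfied.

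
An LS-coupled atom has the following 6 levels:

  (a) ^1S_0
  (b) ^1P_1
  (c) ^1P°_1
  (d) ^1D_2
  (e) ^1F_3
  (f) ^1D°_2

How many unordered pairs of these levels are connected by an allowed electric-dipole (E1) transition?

(a)–(b): forbidden (parity).
(a)–(c): allowed.
(a)–(d): forbidden (parity, ΔL, ΔJ).
(a)–(e): forbidden (parity, ΔL, ΔJ).
(a)–(f): forbidden (ΔL, ΔJ).
(b)–(c): allowed.
(b)–(d): forbidden (parity).
(b)–(e): forbidden (parity, ΔL, ΔJ).
(b)–(f): allowed.
(c)–(d): allowed.
(c)–(e): forbidden (ΔL, ΔJ).
(c)–(f): forbidden (parity).
(d)–(e): forbidden (parity).
(d)–(f): allowed.
(e)–(f): allowed.
Allowed pairs: 6 of 15.

6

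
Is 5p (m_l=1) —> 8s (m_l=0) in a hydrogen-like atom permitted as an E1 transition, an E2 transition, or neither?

Δl = 0 − 1 = -1; l_i + l_f = 1.
Δm_l = -1.
E1 (Δl = ±1, |Δm_l| ≤ 1): satisfied.
E2 (Δl = 0,±2, l_i+l_f ≥ 2, |Δm_l| ≤ 2): not satisfied.

E1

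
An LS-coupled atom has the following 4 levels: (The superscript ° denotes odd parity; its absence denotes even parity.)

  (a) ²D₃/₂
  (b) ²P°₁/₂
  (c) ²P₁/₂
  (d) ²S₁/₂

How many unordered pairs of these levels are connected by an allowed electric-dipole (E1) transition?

3

(a)–(b): allowed.
(a)–(c): forbidden (parity).
(a)–(d): forbidden (parity, ΔL).
(b)–(c): allowed.
(b)–(d): allowed.
(c)–(d): forbidden (parity).
Allowed pairs: 3 of 6.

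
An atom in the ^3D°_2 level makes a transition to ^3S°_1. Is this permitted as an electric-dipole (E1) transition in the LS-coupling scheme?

Reading off the term symbols: S 1→1, L 2→0, J 2→1, parity odd→odd.
Parity must change: odd → odd — violated.
ΔS = 0: S: 1 → 1 — satisfied.
ΔL = 0, ±1 (not L=0↔0): L: 2 → 0, ΔL = -2 — violated.
ΔJ = 0, ±1 (not J=0↔0): J: 2 → 1, ΔJ = -1 — satisfied.
Rule(s) violated: parity, ΔL.

forbidden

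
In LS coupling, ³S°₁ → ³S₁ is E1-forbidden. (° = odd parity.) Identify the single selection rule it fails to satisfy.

Reading off the term symbols: S 1→1, L 0→0, J 1→1, parity odd→even.
ΔJ = 0, ±1 (not J=0↔0): J: 1 → 1, ΔJ = +0 — satisfied.
ΔL = 0, ±1 (not L=0↔0): L: 0 → 0, ΔL = +0 — violated.
Parity must change: odd → even — satisfied.
ΔS = 0: S: 1 → 1 — satisfied.

the L=0 ↔ L=0 exclusion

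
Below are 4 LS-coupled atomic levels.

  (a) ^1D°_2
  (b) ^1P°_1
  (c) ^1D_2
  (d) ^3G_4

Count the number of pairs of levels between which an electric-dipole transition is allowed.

2

(a)–(b): forbidden (parity).
(a)–(c): allowed.
(a)–(d): forbidden (ΔS, ΔL, ΔJ).
(b)–(c): allowed.
(b)–(d): forbidden (ΔS, ΔL, ΔJ).
(c)–(d): forbidden (parity, ΔS, ΔL, ΔJ).
Allowed pairs: 2 of 6.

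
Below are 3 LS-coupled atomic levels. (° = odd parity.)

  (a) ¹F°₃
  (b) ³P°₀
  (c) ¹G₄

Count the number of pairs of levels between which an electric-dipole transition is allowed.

1

(a)–(b): forbidden (parity, ΔS, ΔL, ΔJ).
(a)–(c): allowed.
(b)–(c): forbidden (ΔS, ΔL, ΔJ).
Allowed pairs: 1 of 3.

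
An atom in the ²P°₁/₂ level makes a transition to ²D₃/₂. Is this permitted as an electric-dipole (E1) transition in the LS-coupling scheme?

Initial level: S=1/2, L=1, J=1/2, parity odd. Final level: S=1/2, L=2, J=3/2, parity even.
ΔJ = 0, ±1 (not J=0↔0): J: 1/2 → 3/2, ΔJ = +1 — passes.
Parity must change: odd → even — passes.
ΔS = 0: S: 1/2 → 1/2 — passes.
ΔL = 0, ±1 (not L=0↔0): L: 1 → 2, ΔL = +1 — passes.
All four E1 rules are satisfied.

allowed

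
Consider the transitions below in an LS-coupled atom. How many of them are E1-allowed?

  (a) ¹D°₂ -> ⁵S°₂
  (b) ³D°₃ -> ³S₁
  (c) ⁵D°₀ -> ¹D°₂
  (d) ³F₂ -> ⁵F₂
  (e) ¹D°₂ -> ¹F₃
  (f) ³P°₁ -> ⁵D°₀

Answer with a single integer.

1

(a) forbidden (parity, ΔS, ΔL fail)
(b) forbidden (ΔL, ΔJ fail)
(c) forbidden (parity, ΔS, ΔJ fail)
(d) forbidden (parity, ΔS fail)
(e) allowed
(f) forbidden (parity, ΔS fail)
Total allowed: 1 of 6.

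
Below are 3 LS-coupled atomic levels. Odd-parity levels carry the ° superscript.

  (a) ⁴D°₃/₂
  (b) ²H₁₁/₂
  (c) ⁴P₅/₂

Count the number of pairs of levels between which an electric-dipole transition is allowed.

1

(a)–(b): forbidden (ΔS, ΔL, ΔJ).
(a)–(c): allowed.
(b)–(c): forbidden (parity, ΔS, ΔL, ΔJ).
Allowed pairs: 1 of 3.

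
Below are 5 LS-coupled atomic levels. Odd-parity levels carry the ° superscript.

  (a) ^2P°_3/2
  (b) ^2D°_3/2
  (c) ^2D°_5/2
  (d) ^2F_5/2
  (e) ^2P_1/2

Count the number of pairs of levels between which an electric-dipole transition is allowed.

(a)–(b): forbidden (parity).
(a)–(c): forbidden (parity).
(a)–(d): forbidden (ΔL).
(a)–(e): allowed.
(b)–(c): forbidden (parity).
(b)–(d): allowed.
(b)–(e): allowed.
(c)–(d): allowed.
(c)–(e): forbidden (ΔJ).
(d)–(e): forbidden (parity, ΔL, ΔJ).
Allowed pairs: 4 of 10.

4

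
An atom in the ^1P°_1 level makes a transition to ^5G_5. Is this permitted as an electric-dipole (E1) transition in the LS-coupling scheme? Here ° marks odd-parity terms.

Reading off the term symbols: S 0→2, L 1→4, J 1→5, parity odd→even.
Parity must change: odd → even — ok.
ΔS = 0: S: 0 → 2 — fails.
ΔL = 0, ±1 (not L=0↔0): L: 1 → 4, ΔL = +3 — fails.
ΔJ = 0, ±1 (not J=0↔0): J: 1 → 5, ΔJ = +4 — fails.
Rule(s) violated: ΔS, ΔL, ΔJ.

forbidden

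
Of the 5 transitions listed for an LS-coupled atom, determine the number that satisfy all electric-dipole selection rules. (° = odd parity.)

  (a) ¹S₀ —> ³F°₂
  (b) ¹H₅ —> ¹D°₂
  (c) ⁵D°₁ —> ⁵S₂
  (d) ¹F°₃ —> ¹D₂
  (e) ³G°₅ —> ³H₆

2

(a) forbidden (ΔS, ΔL, ΔJ fail)
(b) forbidden (ΔL, ΔJ fail)
(c) forbidden (ΔL fails)
(d) allowed
(e) allowed
Total allowed: 2 of 5.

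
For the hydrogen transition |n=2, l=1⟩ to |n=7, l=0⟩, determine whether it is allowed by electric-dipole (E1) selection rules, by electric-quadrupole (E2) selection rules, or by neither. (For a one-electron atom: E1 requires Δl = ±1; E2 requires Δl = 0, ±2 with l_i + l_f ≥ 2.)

E1

Δl = 0 − 1 = -1; l_i + l_f = 1.
E1 (Δl = ±1): satisfied.
E2 (Δl = 0,±2, l_i+l_f ≥ 2): not satisfied.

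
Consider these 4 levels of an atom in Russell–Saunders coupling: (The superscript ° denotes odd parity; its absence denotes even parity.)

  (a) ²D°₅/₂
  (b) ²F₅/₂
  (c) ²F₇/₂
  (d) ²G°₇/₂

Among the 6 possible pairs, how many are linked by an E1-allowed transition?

(a)–(b): allowed.
(a)–(c): allowed.
(a)–(d): forbidden (parity, ΔL).
(b)–(c): forbidden (parity).
(b)–(d): allowed.
(c)–(d): allowed.
Allowed pairs: 4 of 6.

4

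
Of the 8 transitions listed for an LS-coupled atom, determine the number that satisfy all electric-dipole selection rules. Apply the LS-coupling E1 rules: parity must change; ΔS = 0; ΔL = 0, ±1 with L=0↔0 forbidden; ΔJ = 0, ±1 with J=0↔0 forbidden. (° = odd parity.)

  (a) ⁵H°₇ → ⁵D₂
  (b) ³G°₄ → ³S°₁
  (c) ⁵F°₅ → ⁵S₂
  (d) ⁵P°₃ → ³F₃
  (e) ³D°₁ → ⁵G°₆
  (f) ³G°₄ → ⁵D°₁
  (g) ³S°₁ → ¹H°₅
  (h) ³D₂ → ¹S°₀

(a) forbidden (ΔL, ΔJ fail)
(b) forbidden (parity, ΔL, ΔJ fail)
(c) forbidden (ΔL, ΔJ fail)
(d) forbidden (ΔS, ΔL fail)
(e) forbidden (parity, ΔS, ΔL, ΔJ fail)
(f) forbidden (parity, ΔS, ΔL, ΔJ fail)
(g) forbidden (parity, ΔS, ΔL, ΔJ fail)
(h) forbidden (ΔS, ΔL, ΔJ fail)
Total allowed: 0 of 8.

0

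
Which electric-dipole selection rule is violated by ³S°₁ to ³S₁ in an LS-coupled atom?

the L=0 ↔ L=0 exclusion

Parity must change: odd → even — satisfied.
ΔS = 0: S: 1 → 1 — satisfied.
ΔL = 0, ±1 (not L=0↔0): L: 0 → 0, ΔL = +0 — violated.
ΔJ = 0, ±1 (not J=0↔0): J: 1 → 1, ΔJ = +0 — satisfied.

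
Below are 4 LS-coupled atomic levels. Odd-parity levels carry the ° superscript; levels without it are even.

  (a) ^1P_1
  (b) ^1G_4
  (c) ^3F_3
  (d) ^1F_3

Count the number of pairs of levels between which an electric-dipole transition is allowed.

0

(a)–(b): forbidden (parity, ΔL, ΔJ).
(a)–(c): forbidden (parity, ΔS, ΔL, ΔJ).
(a)–(d): forbidden (parity, ΔL, ΔJ).
(b)–(c): forbidden (parity, ΔS).
(b)–(d): forbidden (parity).
(c)–(d): forbidden (parity, ΔS).
Allowed pairs: 0 of 6.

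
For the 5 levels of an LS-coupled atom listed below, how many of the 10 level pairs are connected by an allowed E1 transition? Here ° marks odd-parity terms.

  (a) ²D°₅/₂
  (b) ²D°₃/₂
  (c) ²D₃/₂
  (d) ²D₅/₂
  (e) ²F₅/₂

(a)–(b): forbidden (parity).
(a)–(c): allowed.
(a)–(d): allowed.
(a)–(e): allowed.
(b)–(c): allowed.
(b)–(d): allowed.
(b)–(e): allowed.
(c)–(d): forbidden (parity).
(c)–(e): forbidden (parity).
(d)–(e): forbidden (parity).
Allowed pairs: 6 of 10.

6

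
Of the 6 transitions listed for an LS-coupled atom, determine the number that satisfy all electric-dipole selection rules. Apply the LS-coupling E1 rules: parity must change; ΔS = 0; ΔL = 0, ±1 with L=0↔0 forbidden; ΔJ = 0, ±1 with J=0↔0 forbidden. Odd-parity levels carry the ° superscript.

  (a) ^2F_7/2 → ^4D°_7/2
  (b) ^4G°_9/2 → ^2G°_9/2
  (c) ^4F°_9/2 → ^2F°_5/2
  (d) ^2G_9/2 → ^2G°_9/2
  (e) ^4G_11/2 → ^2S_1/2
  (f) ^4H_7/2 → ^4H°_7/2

2

(a) forbidden (ΔS fails)
(b) forbidden (parity, ΔS fail)
(c) forbidden (parity, ΔS, ΔJ fail)
(d) allowed
(e) forbidden (parity, ΔS, ΔL, ΔJ fail)
(f) allowed
Total allowed: 2 of 6.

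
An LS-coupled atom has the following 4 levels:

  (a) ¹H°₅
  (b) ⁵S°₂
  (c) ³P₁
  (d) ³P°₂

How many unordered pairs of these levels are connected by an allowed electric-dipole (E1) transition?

(a)–(b): forbidden (parity, ΔS, ΔL, ΔJ).
(a)–(c): forbidden (ΔS, ΔL, ΔJ).
(a)–(d): forbidden (parity, ΔS, ΔL, ΔJ).
(b)–(c): forbidden (ΔS).
(b)–(d): forbidden (parity, ΔS).
(c)–(d): allowed.
Allowed pairs: 1 of 6.

1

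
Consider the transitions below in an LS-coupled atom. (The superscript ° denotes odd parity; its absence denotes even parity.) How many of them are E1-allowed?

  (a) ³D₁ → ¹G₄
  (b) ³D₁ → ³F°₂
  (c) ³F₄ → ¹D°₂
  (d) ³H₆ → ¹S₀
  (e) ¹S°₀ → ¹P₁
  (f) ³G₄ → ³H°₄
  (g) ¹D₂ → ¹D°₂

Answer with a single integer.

(a) forbidden (parity, ΔS, ΔL, ΔJ fail)
(b) allowed
(c) forbidden (ΔS, ΔJ fail)
(d) forbidden (parity, ΔS, ΔL, ΔJ fail)
(e) allowed
(f) allowed
(g) allowed
Total allowed: 4 of 7.

4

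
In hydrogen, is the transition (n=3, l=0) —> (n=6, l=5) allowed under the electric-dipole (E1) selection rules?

forbidden

l: 0 → 5 (Δl = +5). Δl = ±1 ✗.
The transition is electric-dipole forbidden.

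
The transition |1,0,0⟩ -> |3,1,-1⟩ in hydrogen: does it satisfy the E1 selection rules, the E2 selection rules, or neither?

Δl = 1 − 0 = +1; l_i + l_f = 1.
Δm_l = -1.
E1 (Δl = ±1, |Δm_l| ≤ 1): satisfied.
E2 (Δl = 0,±2, l_i+l_f ≥ 2, |Δm_l| ≤ 2): not satisfied.

E1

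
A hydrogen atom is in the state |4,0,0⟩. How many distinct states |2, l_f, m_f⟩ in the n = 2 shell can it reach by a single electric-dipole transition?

E1 requires Δl = ±1, so l_f ∈ {-1, 1}; with 0 ≤ l_f ≤ n_f−1 = 1, the allowed l_f values are {1}.
For l_f = 1: m_f ∈ {m_i−1, m_i, m_i+1} ∩ [−1, 1] = {-1, 0, 1} → 3 states.
Total: 3.

3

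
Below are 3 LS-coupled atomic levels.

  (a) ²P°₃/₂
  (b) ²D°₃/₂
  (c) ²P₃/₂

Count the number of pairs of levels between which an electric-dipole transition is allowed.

(a)–(b): forbidden (parity).
(a)–(c): allowed.
(b)–(c): allowed.
Allowed pairs: 2 of 3.

2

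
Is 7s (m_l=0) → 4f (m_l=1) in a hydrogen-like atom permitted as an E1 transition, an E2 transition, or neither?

Δl = 3 − 0 = +3; l_i + l_f = 3.
Δm_l = +1.
E1 (Δl = ±1, |Δm_l| ≤ 1): not satisfied.
E2 (Δl = 0,±2, l_i+l_f ≥ 2, |Δm_l| ≤ 2): not satisfied.

neither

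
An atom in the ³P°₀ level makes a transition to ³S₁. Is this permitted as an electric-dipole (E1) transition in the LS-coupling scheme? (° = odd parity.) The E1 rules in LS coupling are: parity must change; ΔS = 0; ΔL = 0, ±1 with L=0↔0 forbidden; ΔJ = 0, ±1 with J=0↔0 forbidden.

Reading off the term symbols: S 1→1, L 1→0, J 0→1, parity odd→even.
Parity must change: odd → even — ✓.
ΔS = 0: S: 1 → 1 — ✓.
ΔL = 0, ±1 (not L=0↔0): L: 1 → 0, ΔL = -1 — ✓.
ΔJ = 0, ±1 (not J=0↔0): J: 0 → 1, ΔJ = +1 — ✓.
All four E1 rules are satisfied.

allowed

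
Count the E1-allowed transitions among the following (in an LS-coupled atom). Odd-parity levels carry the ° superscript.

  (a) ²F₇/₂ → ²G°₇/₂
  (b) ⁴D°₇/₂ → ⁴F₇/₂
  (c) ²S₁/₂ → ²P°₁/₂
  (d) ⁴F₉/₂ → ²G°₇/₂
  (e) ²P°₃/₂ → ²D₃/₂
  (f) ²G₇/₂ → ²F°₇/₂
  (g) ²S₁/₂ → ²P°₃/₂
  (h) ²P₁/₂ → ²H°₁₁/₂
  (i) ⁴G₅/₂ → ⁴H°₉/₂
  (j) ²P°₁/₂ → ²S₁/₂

(a) allowed
(b) allowed
(c) allowed
(d) forbidden (ΔS fails)
(e) allowed
(f) allowed
(g) allowed
(h) forbidden (ΔL, ΔJ fail)
(i) forbidden (ΔJ fails)
(j) allowed
Total allowed: 7 of 10.

7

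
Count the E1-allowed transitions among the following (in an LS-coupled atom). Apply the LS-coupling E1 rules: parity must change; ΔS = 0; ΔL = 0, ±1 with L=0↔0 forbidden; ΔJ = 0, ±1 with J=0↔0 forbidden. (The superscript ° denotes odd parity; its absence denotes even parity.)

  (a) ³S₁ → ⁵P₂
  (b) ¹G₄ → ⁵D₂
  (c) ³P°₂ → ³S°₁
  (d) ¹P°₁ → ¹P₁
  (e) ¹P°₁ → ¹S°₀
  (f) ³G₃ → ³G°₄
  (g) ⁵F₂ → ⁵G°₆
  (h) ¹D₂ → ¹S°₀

(a) forbidden (parity, ΔS fail)
(b) forbidden (parity, ΔS, ΔL, ΔJ fail)
(c) forbidden (parity fails)
(d) allowed
(e) forbidden (parity fails)
(f) allowed
(g) forbidden (ΔJ fails)
(h) forbidden (ΔL, ΔJ fail)
Total allowed: 2 of 8.

2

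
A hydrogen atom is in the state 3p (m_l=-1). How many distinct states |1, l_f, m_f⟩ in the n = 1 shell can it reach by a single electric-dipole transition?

E1 requires Δl = ±1, so l_f ∈ {0, 2}; with 0 ≤ l_f ≤ n_f−1 = 0, the allowed l_f values are {0}.
For l_f = 0: m_f ∈ {m_i−1, m_i, m_i+1} ∩ [−0, 0] = {0} → 1 state.
Total: 1.

1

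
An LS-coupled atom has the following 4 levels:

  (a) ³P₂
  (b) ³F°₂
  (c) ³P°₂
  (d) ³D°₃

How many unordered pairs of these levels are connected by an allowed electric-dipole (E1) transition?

2

(a)–(b): forbidden (ΔL).
(a)–(c): allowed.
(a)–(d): allowed.
(b)–(c): forbidden (parity, ΔL).
(b)–(d): forbidden (parity).
(c)–(d): forbidden (parity).
Allowed pairs: 2 of 6.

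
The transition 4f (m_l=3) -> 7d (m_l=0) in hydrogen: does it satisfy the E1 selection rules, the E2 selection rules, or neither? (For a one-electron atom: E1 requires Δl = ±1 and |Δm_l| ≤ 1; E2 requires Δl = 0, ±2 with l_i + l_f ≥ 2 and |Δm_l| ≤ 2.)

neither

Δl = 2 − 3 = -1; l_i + l_f = 5.
Δm_l = -3.
E1 (Δl = ±1, |Δm_l| ≤ 1): not satisfied.
E2 (Δl = 0,±2, l_i+l_f ≥ 2, |Δm_l| ≤ 2): not satisfied.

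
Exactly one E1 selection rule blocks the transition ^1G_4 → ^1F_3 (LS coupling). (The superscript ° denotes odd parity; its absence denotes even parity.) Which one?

Parity must change: even → even — fails.
ΔJ = 0, ±1 (not J=0↔0): J: 4 → 3, ΔJ = -1 — passes.
ΔL = 0, ±1 (not L=0↔0): L: 4 → 3, ΔL = -1 — passes.
ΔS = 0: S: 0 → 0 — passes.

parity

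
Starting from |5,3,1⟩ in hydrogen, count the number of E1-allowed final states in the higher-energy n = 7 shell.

E1 requires Δl = ±1, so l_f ∈ {2, 4}; with 0 ≤ l_f ≤ n_f−1 = 6, the allowed l_f values are {2, 4}.
For l_f = 2: m_f ∈ {m_i−1, m_i, m_i+1} ∩ [−2, 2] = {0, 1, 2} → 3 states.
For l_f = 4: m_f ∈ {m_i−1, m_i, m_i+1} ∩ [−4, 4] = {0, 1, 2} → 3 states.
Total: 6.

6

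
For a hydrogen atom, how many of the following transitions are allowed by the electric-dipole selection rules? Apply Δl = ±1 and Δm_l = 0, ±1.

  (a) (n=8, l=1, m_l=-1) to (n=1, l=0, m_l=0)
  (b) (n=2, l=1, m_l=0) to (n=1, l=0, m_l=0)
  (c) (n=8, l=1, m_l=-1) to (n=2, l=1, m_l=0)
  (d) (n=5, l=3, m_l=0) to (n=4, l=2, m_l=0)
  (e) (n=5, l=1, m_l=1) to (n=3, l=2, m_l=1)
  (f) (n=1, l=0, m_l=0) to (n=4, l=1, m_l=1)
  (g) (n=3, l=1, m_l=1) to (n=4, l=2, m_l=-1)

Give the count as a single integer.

(a) allowed
(b) allowed
(c) forbidden — Δl = +0 (E1 requires Δl = ±1)
(d) allowed
(e) allowed
(f) allowed
(g) forbidden — Δm_l = -2 (E1 requires Δm_l = 0, ±1)
Total allowed: 5 of 7.

5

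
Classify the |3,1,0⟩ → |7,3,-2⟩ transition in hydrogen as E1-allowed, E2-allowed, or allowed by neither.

Δl = 3 − 1 = +2; l_i + l_f = 4.
Δm_l = -2.
E1 (Δl = ±1, |Δm_l| ≤ 1): not satisfied.
E2 (Δl = 0,±2, l_i+l_f ≥ 2, |Δm_l| ≤ 2): satisfied.

E2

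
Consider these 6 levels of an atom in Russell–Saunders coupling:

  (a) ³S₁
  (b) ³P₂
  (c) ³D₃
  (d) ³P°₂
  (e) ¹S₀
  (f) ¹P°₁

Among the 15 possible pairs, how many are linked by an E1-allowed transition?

4

(a)–(b): forbidden (parity).
(a)–(c): forbidden (parity, ΔL, ΔJ).
(a)–(d): allowed.
(a)–(e): forbidden (parity, ΔS, ΔL).
(a)–(f): forbidden (ΔS).
(b)–(c): forbidden (parity).
(b)–(d): allowed.
(b)–(e): forbidden (parity, ΔS, ΔJ).
(b)–(f): forbidden (ΔS).
(c)–(d): allowed.
(c)–(e): forbidden (parity, ΔS, ΔL, ΔJ).
(c)–(f): forbidden (ΔS, ΔJ).
(d)–(e): forbidden (ΔS, ΔJ).
(d)–(f): forbidden (parity, ΔS).
(e)–(f): allowed.
Allowed pairs: 4 of 15.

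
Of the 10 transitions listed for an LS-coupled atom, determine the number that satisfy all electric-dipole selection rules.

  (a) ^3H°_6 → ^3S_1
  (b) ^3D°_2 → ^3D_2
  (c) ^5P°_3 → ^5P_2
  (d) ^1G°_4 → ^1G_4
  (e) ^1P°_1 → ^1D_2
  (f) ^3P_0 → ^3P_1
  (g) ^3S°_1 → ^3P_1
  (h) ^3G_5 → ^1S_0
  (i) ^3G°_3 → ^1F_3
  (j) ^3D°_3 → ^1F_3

(a) forbidden (ΔL, ΔJ fail)
(b) allowed
(c) allowed
(d) allowed
(e) allowed
(f) forbidden (parity fails)
(g) allowed
(h) forbidden (parity, ΔS, ΔL, ΔJ fail)
(i) forbidden (ΔS fails)
(j) forbidden (ΔS fails)
Total allowed: 5 of 10.

5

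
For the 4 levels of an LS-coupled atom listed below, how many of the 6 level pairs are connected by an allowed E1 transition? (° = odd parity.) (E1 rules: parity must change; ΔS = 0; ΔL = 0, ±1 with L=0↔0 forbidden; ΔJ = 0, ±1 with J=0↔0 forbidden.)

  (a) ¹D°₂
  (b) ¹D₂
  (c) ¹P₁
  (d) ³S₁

2

(a)–(b): allowed.
(a)–(c): allowed.
(a)–(d): forbidden (ΔS, ΔL).
(b)–(c): forbidden (parity).
(b)–(d): forbidden (parity, ΔS, ΔL).
(c)–(d): forbidden (parity, ΔS).
Allowed pairs: 2 of 6.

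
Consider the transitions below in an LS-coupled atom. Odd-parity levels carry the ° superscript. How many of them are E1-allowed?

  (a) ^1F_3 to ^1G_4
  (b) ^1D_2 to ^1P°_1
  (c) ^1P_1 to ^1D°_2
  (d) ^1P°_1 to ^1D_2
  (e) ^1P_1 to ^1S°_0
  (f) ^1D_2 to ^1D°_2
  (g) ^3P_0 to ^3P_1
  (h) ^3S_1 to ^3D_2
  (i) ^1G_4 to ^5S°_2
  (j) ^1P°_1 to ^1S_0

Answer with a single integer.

(a) forbidden (parity fails)
(b) allowed
(c) allowed
(d) allowed
(e) allowed
(f) allowed
(g) forbidden (parity fails)
(h) forbidden (parity, ΔL fail)
(i) forbidden (ΔS, ΔL, ΔJ fail)
(j) allowed
Total allowed: 6 of 10.

6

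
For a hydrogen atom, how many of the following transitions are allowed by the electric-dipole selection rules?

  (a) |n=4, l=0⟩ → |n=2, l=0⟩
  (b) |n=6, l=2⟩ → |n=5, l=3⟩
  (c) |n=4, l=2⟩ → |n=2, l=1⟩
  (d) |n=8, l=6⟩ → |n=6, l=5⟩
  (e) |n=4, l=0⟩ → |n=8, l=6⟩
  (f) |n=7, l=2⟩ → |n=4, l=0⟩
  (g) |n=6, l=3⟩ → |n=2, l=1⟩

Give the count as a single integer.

3

(a) forbidden — Δl = +0 (E1 requires Δl = ±1)
(b) allowed
(c) allowed
(d) allowed
(e) forbidden — Δl = +6 (E1 requires Δl = ±1)
(f) forbidden — Δl = -2 (E1 requires Δl = ±1)
(g) forbidden — Δl = -2 (E1 requires Δl = ±1)
Total allowed: 3 of 7.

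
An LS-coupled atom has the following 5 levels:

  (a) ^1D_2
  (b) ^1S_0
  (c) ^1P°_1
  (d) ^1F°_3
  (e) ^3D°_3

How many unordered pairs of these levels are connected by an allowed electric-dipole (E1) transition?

(a)–(b): forbidden (parity, ΔL, ΔJ).
(a)–(c): allowed.
(a)–(d): allowed.
(a)–(e): forbidden (ΔS).
(b)–(c): allowed.
(b)–(d): forbidden (ΔL, ΔJ).
(b)–(e): forbidden (ΔS, ΔL, ΔJ).
(c)–(d): forbidden (parity, ΔL, ΔJ).
(c)–(e): forbidden (parity, ΔS, ΔJ).
(d)–(e): forbidden (parity, ΔS).
Allowed pairs: 3 of 10.

3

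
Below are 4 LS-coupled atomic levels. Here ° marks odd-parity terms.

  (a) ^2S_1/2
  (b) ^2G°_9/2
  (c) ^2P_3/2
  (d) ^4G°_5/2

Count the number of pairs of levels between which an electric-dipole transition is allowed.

0

(a)–(b): forbidden (ΔL, ΔJ).
(a)–(c): forbidden (parity).
(a)–(d): forbidden (ΔS, ΔL, ΔJ).
(b)–(c): forbidden (ΔL, ΔJ).
(b)–(d): forbidden (parity, ΔS, ΔJ).
(c)–(d): forbidden (ΔS, ΔL).
Allowed pairs: 0 of 6.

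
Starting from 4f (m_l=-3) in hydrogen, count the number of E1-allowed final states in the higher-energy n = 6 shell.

4

E1 requires Δl = ±1, so l_f ∈ {2, 4}; with 0 ≤ l_f ≤ n_f−1 = 5, the allowed l_f values are {2, 4}.
For l_f = 2: m_f ∈ {m_i−1, m_i, m_i+1} ∩ [−2, 2] = {-2} → 1 state.
For l_f = 4: m_f ∈ {m_i−1, m_i, m_i+1} ∩ [−4, 4] = {-4, -3, -2} → 3 states.
Total: 4.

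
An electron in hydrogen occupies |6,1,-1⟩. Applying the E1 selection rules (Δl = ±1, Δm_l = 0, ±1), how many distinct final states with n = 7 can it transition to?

4

E1 requires Δl = ±1, so l_f ∈ {0, 2}; with 0 ≤ l_f ≤ n_f−1 = 6, the allowed l_f values are {0, 2}.
For l_f = 0: m_f ∈ {m_i−1, m_i, m_i+1} ∩ [−0, 0] = {0} → 1 state.
For l_f = 2: m_f ∈ {m_i−1, m_i, m_i+1} ∩ [−2, 2] = {-2, -1, 0} → 3 states.
Total: 4.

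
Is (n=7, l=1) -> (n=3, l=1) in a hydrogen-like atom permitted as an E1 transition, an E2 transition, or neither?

Δl = 1 − 1 = +0; l_i + l_f = 2.
E1 (Δl = ±1): not satisfied.
E2 (Δl = 0,±2, l_i+l_f ≥ 2): satisfied.

E2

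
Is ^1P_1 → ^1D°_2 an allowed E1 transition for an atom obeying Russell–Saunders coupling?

Initial level: S=0, L=1, J=1, parity even. Final level: S=0, L=2, J=2, parity odd.
ΔL = 0, ±1 (not L=0↔0): L: 1 → 2, ΔL = +1 — ✓.
Parity must change: even → odd — ✓.
ΔJ = 0, ±1 (not J=0↔0): J: 1 → 2, ΔJ = +1 — ✓.
ΔS = 0: S: 0 → 0 — ✓.
All four E1 rules are satisfied.

allowed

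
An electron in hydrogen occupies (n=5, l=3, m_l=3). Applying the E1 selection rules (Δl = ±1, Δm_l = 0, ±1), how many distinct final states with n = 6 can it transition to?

4

E1 requires Δl = ±1, so l_f ∈ {2, 4}; with 0 ≤ l_f ≤ n_f−1 = 5, the allowed l_f values are {2, 4}.
For l_f = 2: m_f ∈ {m_i−1, m_i, m_i+1} ∩ [−2, 2] = {2} → 1 state.
For l_f = 4: m_f ∈ {m_i−1, m_i, m_i+1} ∩ [−4, 4] = {2, 3, 4} → 3 states.
Total: 4.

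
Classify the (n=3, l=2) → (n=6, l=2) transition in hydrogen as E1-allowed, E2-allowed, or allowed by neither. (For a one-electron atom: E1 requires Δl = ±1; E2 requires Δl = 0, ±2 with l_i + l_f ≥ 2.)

Δl = 2 − 2 = +0; l_i + l_f = 4.
E1 (Δl = ±1): not satisfied.
E2 (Δl = 0,±2, l_i+l_f ≥ 2): satisfied.

E2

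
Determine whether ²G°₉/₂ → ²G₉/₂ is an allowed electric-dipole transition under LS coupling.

allowed

Parity must change: odd → even — passes.
ΔS = 0: S: 1/2 → 1/2 — passes.
ΔL = 0, ±1 (not L=0↔0): L: 4 → 4, ΔL = +0 — passes.
ΔJ = 0, ±1 (not J=0↔0): J: 9/2 → 9/2, ΔJ = +0 — passes.
All four E1 rules are satisfied.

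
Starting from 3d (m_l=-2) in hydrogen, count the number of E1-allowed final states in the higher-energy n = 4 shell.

4

E1 requires Δl = ±1, so l_f ∈ {1, 3}; with 0 ≤ l_f ≤ n_f−1 = 3, the allowed l_f values are {1, 3}.
For l_f = 1: m_f ∈ {m_i−1, m_i, m_i+1} ∩ [−1, 1] = {-1} → 1 state.
For l_f = 3: m_f ∈ {m_i−1, m_i, m_i+1} ∩ [−3, 3] = {-3, -2, -1} → 3 states.
Total: 4.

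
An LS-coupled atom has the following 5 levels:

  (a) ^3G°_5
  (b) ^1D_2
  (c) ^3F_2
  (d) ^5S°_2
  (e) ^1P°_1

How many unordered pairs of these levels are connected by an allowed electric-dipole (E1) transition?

(a)–(b): forbidden (ΔS, ΔL, ΔJ).
(a)–(c): forbidden (ΔJ).
(a)–(d): forbidden (parity, ΔS, ΔL, ΔJ).
(a)–(e): forbidden (parity, ΔS, ΔL, ΔJ).
(b)–(c): forbidden (parity, ΔS).
(b)–(d): forbidden (ΔS, ΔL).
(b)–(e): allowed.
(c)–(d): forbidden (ΔS, ΔL).
(c)–(e): forbidden (ΔS, ΔL).
(d)–(e): forbidden (parity, ΔS).
Allowed pairs: 1 of 10.

1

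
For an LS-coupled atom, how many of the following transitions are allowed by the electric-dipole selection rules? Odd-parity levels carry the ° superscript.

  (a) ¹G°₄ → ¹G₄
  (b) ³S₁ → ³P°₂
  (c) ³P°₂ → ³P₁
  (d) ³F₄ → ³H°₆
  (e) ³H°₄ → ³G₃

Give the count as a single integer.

4

(a) allowed
(b) allowed
(c) allowed
(d) forbidden (ΔL, ΔJ fail)
(e) allowed
Total allowed: 4 of 5.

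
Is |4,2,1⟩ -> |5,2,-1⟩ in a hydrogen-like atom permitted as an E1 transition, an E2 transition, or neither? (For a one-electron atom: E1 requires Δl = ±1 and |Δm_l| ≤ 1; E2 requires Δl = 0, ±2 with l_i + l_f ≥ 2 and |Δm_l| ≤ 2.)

Δl = 2 − 2 = +0; l_i + l_f = 4.
Δm_l = -2.
E1 (Δl = ±1, |Δm_l| ≤ 1): not satisfied.
E2 (Δl = 0,±2, l_i+l_f ≥ 2, |Δm_l| ≤ 2): satisfied.

E2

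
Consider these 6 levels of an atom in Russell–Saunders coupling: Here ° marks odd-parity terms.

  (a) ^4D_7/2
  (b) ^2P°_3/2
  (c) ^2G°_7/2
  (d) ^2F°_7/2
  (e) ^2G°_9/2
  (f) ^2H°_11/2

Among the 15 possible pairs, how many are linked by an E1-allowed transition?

0

(a)–(b): forbidden (ΔS, ΔJ).
(a)–(c): forbidden (ΔS, ΔL).
(a)–(d): forbidden (ΔS).
(a)–(e): forbidden (ΔS, ΔL).
(a)–(f): forbidden (ΔS, ΔL, ΔJ).
(b)–(c): forbidden (parity, ΔL, ΔJ).
(b)–(d): forbidden (parity, ΔL, ΔJ).
(b)–(e): forbidden (parity, ΔL, ΔJ).
(b)–(f): forbidden (parity, ΔL, ΔJ).
(c)–(d): forbidden (parity).
(c)–(e): forbidden (parity).
(c)–(f): forbidden (parity, ΔJ).
(d)–(e): forbidden (parity).
(d)–(f): forbidden (parity, ΔL, ΔJ).
(e)–(f): forbidden (parity).
Allowed pairs: 0 of 15.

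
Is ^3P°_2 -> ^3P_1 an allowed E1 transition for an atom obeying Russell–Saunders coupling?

allowed

Parity must change: odd → even — satisfied.
ΔL = 0, ±1 (not L=0↔0): L: 1 → 1, ΔL = +0 — satisfied.
ΔJ = 0, ±1 (not J=0↔0): J: 2 → 1, ΔJ = -1 — satisfied.
ΔS = 0: S: 1 → 1 — satisfied.
All four E1 rules are satisfied.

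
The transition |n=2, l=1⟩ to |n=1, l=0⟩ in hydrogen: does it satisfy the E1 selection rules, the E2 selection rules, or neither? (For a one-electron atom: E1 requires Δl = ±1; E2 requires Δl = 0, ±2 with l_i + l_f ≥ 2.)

E1

Δl = 0 − 1 = -1; l_i + l_f = 1.
E1 (Δl = ±1): satisfied.
E2 (Δl = 0,±2, l_i+l_f ≥ 2): not satisfied.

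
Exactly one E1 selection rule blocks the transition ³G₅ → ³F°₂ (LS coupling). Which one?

the ΔJ = 0, ±1 rule

Reading off the term symbols: S 1→1, L 4→3, J 5→2, parity even→odd.
Parity must change: even → odd — passes.
ΔS = 0: S: 1 → 1 — passes.
ΔL = 0, ±1 (not L=0↔0): L: 4 → 3, ΔL = -1 — passes.
ΔJ = 0, ±1 (not J=0↔0): J: 5 → 2, ΔJ = -3 — fails.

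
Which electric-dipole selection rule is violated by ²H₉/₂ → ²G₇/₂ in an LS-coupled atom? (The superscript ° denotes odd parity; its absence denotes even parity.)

Initial level: S=1/2, L=5, J=9/2, parity even. Final level: S=1/2, L=4, J=7/2, parity even.
Parity must change: even → even — fails.
ΔS = 0: S: 1/2 → 1/2 — ok.
ΔL = 0, ±1 (not L=0↔0): L: 5 → 4, ΔL = -1 — ok.
ΔJ = 0, ±1 (not J=0↔0): J: 9/2 → 7/2, ΔJ = -1 — ok.

parity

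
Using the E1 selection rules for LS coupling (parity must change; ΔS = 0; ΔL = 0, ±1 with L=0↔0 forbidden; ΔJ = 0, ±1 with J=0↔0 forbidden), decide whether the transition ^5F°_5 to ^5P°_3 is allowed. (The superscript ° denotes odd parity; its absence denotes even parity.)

forbidden

Parity must change: odd → odd — fails.
ΔS = 0: S: 2 → 2 — passes.
ΔL = 0, ±1 (not L=0↔0): L: 3 → 1, ΔL = -2 — fails.
ΔJ = 0, ±1 (not J=0↔0): J: 5 → 3, ΔJ = -2 — fails.
Rule(s) violated: parity, ΔL, ΔJ.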